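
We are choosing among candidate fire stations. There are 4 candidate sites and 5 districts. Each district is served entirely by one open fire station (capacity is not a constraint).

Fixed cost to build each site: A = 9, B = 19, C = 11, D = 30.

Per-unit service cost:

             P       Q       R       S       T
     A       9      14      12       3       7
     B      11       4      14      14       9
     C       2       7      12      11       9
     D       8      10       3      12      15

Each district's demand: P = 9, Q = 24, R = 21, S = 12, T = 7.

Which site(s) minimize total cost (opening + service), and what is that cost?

For any fixed open set, each district goes to its cheapest open site; total = fixed + service.
{A, B, C, D}: P→C 2·9=18, Q→B 4·24=96, R→D 3·21=63, S→A 3·12=36, T→A 7·7=49. Service 262; fixed 69; total 331.
{A, B, D}: P→D 8·9=72, Q→B 4·24=96, R→D 3·21=63, S→A 3·12=36, T→A 7·7=49. Service 316; fixed 58; total 374.
{A, C, D}: P→C 2·9=18, Q→C 7·24=168, R→D 3·21=63, S→A 3·12=36, T→A 7·7=49. Service 334; fixed 50; total 384.
{A}: service 754 + fixed 9 = 763
(All 15 nonempty subsets were checked; A, B, C and D is lowest.)

Open A, B, C and D; minimum total cost 331.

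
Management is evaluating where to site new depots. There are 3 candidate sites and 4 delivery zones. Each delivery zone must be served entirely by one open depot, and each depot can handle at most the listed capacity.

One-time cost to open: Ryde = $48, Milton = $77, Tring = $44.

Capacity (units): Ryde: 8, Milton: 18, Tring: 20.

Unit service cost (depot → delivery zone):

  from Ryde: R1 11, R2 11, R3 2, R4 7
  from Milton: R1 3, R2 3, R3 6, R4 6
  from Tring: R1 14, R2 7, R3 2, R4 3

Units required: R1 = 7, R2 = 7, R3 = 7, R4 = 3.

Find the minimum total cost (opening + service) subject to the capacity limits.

Minimum total cost: 186

Open {Milton, Tring}: R1→Milton 3·7=21, R2→Milton 3·7=21, R3→Tring 2·7=14, R4→Tring 3·3=9.
Loads: Milton carries 14/18, Tring carries 10/20. Service 65; fixed 121; total 186.
Next best feasible plan costs 195.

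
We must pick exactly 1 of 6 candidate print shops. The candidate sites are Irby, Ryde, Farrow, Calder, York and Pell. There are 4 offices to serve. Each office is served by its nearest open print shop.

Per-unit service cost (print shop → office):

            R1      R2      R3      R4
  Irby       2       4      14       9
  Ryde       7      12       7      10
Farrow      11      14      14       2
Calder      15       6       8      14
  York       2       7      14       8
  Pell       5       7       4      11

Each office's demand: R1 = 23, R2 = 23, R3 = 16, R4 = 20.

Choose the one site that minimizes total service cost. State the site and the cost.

Choose Irby only; total service cost 542.

With exactly 1 open, each office uses its cheapest among the chosen.
{Irby}: R1→Irby 2·23=46, R2→Irby 4·23=92, R3→Irby 14·16=224, R4→Irby 9·20=180. Service cost 542.
{Pell}: service cost 560
{York}: service cost 591
Among all 6 size-1 choices, {Irby} is lowest.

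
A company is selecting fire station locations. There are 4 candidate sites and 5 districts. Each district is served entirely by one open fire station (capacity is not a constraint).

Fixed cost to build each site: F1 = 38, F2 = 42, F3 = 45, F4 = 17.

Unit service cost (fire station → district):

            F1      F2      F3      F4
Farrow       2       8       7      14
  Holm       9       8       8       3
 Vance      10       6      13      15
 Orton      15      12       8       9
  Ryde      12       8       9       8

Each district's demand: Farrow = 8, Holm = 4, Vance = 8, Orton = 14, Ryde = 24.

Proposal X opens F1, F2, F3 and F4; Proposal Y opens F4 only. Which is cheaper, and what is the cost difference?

Proposal X: {F1, F2, F3, F4}: Farrow→F1 2·8=16, Holm→F4 3·4=12, Vance→F2 6·8=48, Orton→F3 8·14=112, Ryde→F2 8·24=192. Service 380; fixed 142; total 522.
Proposal Y: {F4}: Farrow→F4 14·8=112, Holm→F4 3·4=12, Vance→F4 15·8=120, Orton→F4 9·14=126, Ryde→F4 8·24=192. Service 562; fixed 17; total 579.
Difference: |522 − 579| = 57.

Proposal X is cheaper by 57.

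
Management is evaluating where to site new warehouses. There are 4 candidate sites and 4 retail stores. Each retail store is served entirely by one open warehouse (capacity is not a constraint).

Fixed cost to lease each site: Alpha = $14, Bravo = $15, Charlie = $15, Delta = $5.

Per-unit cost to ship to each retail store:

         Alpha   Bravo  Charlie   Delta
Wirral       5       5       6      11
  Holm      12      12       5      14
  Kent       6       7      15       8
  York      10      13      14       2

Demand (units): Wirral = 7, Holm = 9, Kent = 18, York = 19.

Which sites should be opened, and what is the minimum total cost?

Open Alpha, Charlie and Delta; minimum total cost 260.

For any fixed open set, each retail store goes to its cheapest open site; total = fixed + service.
{Alpha, Charlie, Delta}: Wirral→Alpha 5·7=35, Holm→Charlie 5·9=45, Kent→Alpha 6·18=108, York→Delta 2·19=38. Service 226; fixed 34; total 260.
{Alpha, Bravo, Charlie, Delta}: Wirral→Alpha 5·7=35, Holm→Charlie 5·9=45, Kent→Alpha 6·18=108, York→Delta 2·19=38. Service 226; fixed 49; total 275.
{Bravo, Charlie, Delta}: Wirral→Bravo 5·7=35, Holm→Charlie 5·9=45, Kent→Bravo 7·18=126, York→Delta 2·19=38. Service 244; fixed 35; total 279.
{Delta}: service 385 + fixed 5 = 390
(All 15 nonempty subsets were checked; Alpha, Charlie and Delta is lowest.)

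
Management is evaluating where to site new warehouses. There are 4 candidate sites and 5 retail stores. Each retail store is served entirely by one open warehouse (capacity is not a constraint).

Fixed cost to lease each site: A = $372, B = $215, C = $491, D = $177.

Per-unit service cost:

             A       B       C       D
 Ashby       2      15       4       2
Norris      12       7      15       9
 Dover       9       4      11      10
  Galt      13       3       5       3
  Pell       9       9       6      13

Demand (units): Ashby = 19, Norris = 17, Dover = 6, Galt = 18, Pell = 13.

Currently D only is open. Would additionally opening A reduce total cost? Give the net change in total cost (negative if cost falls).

Current service cost with {D}: 474.
Adding A: each retail store re-picks its cheapest; new service cost 416, saving 58.
Extra fixed cost: 372. Net change = 372 − 58 = 314.
(Totals: 651 → 965.)

No — net change +314 (cost rises by 314).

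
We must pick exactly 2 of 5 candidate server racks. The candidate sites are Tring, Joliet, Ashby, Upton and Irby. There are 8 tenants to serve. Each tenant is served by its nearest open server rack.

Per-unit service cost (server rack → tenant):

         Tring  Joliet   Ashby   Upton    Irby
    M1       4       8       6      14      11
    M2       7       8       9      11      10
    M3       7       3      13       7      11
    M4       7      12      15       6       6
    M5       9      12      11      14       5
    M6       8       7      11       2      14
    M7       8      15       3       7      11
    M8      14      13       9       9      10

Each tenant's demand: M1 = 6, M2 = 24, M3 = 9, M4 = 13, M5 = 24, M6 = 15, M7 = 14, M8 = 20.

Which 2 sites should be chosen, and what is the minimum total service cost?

Choose Tring and Upton; total service cost 857.

With exactly 2 open, each tenant uses its cheapest among the chosen.
{Tring, Upton}: M1→Tring 4·6=24, M2→Tring 7·24=168, M3→Tring 7·9=63, M4→Upton 6·13=78, M5→Tring 9·24=216, M6→Upton 2·15=30, M7→Upton 7·14=98, M8→Upton 9·20=180. Service cost 857.
{Upton, Irby}: service cost 875
{Tring, Irby}: service cost 885
Among all 10 size-2 choices, {Tring, Upton} is lowest.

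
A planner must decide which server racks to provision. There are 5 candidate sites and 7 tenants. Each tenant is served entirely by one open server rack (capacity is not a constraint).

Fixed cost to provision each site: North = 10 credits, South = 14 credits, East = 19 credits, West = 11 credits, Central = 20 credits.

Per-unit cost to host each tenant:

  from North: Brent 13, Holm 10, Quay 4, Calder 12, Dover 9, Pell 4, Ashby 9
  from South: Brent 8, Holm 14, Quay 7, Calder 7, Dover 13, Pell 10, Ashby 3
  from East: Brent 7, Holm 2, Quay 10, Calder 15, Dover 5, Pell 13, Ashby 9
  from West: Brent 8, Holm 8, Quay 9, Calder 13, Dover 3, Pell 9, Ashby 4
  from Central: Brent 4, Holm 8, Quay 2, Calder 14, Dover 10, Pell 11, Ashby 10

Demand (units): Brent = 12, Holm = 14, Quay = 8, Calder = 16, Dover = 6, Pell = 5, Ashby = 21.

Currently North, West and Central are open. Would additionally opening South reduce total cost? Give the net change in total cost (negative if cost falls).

Yes — net change −87 (cost falls by 87).

Current service cost with {North, West, Central}: 490.
Adding South: each tenant re-picks its cheapest; new service cost 389, saving 101.
Extra fixed cost: 14. Net change = 14 − 101 = -87.
(Totals: 531 → 444.)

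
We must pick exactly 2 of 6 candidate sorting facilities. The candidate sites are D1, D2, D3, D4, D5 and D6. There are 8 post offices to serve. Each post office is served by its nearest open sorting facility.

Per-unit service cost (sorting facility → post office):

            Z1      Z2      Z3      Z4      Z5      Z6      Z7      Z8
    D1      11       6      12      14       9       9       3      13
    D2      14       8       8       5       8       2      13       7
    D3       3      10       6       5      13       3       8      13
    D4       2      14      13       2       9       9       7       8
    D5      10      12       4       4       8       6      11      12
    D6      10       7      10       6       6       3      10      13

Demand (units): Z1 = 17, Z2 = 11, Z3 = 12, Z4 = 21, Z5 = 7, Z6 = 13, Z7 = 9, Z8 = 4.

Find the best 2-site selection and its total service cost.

Choose D2 and D4; total service cost 433.

With exactly 2 open, each post office uses its cheapest among the chosen.
{D2, D4}: Z1→D4 2·17=34, Z2→D2 8·11=88, Z3→D2 8·12=96, Z4→D4 2·21=42, Z5→D2 8·7=56, Z6→D2 2·13=26, Z7→D4 7·9=63, Z8→D2 7·4=28. Service cost 433.
{D4, D6}: service cost 449
{D3, D4}: service cost 455
Among all 15 size-2 choices, {D2, D4} is lowest.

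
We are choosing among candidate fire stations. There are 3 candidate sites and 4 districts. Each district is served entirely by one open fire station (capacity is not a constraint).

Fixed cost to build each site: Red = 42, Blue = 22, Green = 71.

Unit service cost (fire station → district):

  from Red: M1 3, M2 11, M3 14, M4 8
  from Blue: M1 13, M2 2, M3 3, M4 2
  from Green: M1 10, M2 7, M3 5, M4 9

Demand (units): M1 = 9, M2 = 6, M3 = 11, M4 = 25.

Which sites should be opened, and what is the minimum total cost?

Open Red and Blue; minimum total cost 186.

For any fixed open set, each district goes to its cheapest open site; total = fixed + service.
{Red, Blue}: M1→Red 3·9=27, M2→Blue 2·6=12, M3→Blue 3·11=33, M4→Blue 2·25=50. Service 122; fixed 64; total 186.
{Blue}: service 212 + fixed 22 = 234
{Red, Blue, Green}: M1→Red 3·9=27, M2→Blue 2·6=12, M3→Blue 3·11=33, M4→Blue 2·25=50. Service 122; fixed 135; total 257.
No other subset beats 186.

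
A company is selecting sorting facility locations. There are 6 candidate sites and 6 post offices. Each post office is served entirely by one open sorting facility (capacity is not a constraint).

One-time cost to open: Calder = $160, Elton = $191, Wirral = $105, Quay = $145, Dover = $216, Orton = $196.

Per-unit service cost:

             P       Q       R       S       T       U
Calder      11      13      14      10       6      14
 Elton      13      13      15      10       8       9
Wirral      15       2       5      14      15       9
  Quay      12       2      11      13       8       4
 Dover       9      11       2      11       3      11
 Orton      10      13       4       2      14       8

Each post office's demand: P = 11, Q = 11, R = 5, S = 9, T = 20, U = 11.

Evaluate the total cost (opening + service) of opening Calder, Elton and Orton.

Each post office is assigned to its cheapest site among the open ones.
{Calder, Elton, Orton}: P→Orton 10·11=110, Q→Calder 13·11=143, R→Orton 4·5=20, S→Orton 2·9=18, T→Calder 6·20=120, U→Orton 8·11=88. Service 499; fixed 547; total 1046.

Total cost: 1046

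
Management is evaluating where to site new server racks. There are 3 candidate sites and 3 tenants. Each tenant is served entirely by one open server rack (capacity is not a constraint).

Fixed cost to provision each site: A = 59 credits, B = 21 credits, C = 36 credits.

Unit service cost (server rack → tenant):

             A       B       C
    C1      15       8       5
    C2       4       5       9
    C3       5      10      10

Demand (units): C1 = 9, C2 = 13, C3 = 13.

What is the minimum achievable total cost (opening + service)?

For any fixed open set, each tenant goes to its cheapest open site; total = fixed + service.
{A, C}: C1→C 5·9=45, C2→A 4·13=52, C3→A 5·13=65. Service 162; fixed 95; total 257.
{A, B}: C1→B 8·9=72, C2→A 4·13=52, C3→A 5·13=65. Service 189; fixed 80; total 269.
{A, B, C}: C1→C 5·9=45, C2→A 4·13=52, C3→A 5·13=65. Service 162; fixed 116; total 278.
{B}: service 267 + fixed 21 = 288
(All 7 nonempty subsets were checked; A and C is lowest.)

Minimum total cost: 257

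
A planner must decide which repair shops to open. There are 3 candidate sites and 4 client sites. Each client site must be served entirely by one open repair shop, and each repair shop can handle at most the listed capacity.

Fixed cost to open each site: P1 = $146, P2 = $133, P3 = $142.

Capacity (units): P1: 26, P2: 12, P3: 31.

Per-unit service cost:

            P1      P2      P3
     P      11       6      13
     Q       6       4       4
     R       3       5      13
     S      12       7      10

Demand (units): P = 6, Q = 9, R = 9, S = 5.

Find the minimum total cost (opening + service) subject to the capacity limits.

Open {P3}: P→P3 13·6=78, Q→P3 4·9=36, R→P3 13·9=117, S→P3 10·5=50.
Loads: P3 carries 29/31. Service 281; fixed 142; total 423.
Next best feasible plan costs 431.

Minimum total cost: 423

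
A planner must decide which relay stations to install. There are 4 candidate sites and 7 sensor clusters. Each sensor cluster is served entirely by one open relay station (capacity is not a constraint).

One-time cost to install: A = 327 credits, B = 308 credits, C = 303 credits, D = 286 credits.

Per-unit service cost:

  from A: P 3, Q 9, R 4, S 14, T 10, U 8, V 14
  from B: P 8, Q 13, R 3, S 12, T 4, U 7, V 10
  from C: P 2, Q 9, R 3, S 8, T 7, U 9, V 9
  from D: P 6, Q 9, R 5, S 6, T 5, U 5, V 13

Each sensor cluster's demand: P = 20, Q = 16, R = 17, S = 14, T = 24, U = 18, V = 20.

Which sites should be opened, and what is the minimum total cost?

Open C only; minimum total cost 1160.

For any fixed open set, each sensor cluster goes to its cheapest open site; total = fixed + service.
{C}: P→C 2·20=40, Q→C 9·16=144, R→C 3·17=51, S→C 8·14=112, T→C 7·24=168, U→C 9·18=162, V→C 9·20=180. Service 857; fixed 303; total 1160.
{D}: P→D 6·20=120, Q→D 9·16=144, R→D 5·17=85, S→D 6·14=84, T→D 5·24=120, U→D 5·18=90, V→D 13·20=260. Service 903; fixed 286; total 1189.
{C, D}: service 709 + fixed 589 = 1298
{A, B, C, D}: P→C 2·20=40, Q→A 9·16=144, R→B 3·17=51, S→D 6·14=84, T→B 4·24=96, U→D 5·18=90, V→C 9·20=180. Service 685; fixed 1224; total 1909.
(All 15 nonempty subsets were checked; C only is lowest.)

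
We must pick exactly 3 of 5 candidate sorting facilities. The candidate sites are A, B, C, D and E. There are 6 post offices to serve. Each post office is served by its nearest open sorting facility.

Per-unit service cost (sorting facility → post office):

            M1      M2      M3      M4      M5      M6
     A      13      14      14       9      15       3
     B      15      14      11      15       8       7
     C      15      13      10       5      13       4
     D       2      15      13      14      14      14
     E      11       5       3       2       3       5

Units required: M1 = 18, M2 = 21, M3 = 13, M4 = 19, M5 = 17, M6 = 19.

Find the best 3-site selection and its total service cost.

Choose A, D and E; total service cost 326.

With exactly 3 open, each post office uses its cheapest among the chosen.
{A, D, E}: M1→D 2·18=36, M2→E 5·21=105, M3→E 3·13=39, M4→E 2·19=38, M5→E 3·17=51, M6→A 3·19=57. Service cost 326.
{C, D, E}: service cost 345
{B, D, E}: service cost 364
Among all 10 size-3 choices, {A, D, E} is lowest.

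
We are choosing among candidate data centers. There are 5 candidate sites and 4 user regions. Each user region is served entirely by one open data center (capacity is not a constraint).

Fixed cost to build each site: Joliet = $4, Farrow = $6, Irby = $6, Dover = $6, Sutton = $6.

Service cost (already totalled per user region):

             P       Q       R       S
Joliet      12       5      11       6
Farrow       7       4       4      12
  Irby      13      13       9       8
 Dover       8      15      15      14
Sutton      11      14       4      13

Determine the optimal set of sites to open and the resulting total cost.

For any fixed open set, each user region goes to its cheapest open site; total = fixed + service.
{Joliet, Farrow}: P→Farrow 7, Q→Farrow 4, R→Farrow 4, S→Joliet 6. Service 21; fixed 10; total 31.
{Farrow}: service 27 + fixed 6 = 33
{Farrow, Irby}: service 23 + fixed 12 = 35
{Joliet, Farrow, Irby, Dover, Sutton}: P→Farrow 7, Q→Farrow 4, R→Farrow 4, S→Joliet 6. Service 21; fixed 28; total 49.
No other subset beats 31.

Open Joliet and Farrow; minimum total cost 31.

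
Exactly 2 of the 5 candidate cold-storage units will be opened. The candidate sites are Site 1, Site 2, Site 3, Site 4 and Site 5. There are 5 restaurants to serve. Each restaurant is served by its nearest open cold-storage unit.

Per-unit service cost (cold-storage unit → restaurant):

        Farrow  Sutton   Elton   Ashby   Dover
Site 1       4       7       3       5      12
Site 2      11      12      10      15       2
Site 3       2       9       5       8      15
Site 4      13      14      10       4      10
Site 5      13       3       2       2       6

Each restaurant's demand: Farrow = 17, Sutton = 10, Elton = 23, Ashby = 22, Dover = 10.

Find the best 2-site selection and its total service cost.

Choose Site 3 and Site 5; total service cost 214.

With exactly 2 open, each restaurant uses its cheapest among the chosen.
{Site 3, Site 5}: Farrow→Site 3 2·17=34, Sutton→Site 5 3·10=30, Elton→Site 5 2·23=46, Ashby→Site 5 2·22=44, Dover→Site 5 6·10=60. Service cost 214.
{Site 1, Site 5}: service cost 248
{Site 2, Site 5}: service cost 327
Among all 10 size-2 choices, {Site 3, Site 5} is lowest.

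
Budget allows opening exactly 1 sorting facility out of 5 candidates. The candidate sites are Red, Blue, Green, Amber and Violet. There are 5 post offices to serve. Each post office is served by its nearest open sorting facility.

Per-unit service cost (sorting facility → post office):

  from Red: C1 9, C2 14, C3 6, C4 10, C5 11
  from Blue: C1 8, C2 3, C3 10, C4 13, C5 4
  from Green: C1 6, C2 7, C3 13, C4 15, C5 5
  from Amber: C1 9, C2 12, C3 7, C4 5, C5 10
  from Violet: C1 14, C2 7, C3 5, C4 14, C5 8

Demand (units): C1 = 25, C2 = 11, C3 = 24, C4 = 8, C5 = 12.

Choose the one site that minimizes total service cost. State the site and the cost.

With exactly 1 open, each post office uses its cheapest among the chosen.
{Blue}: C1→Blue 8·25=200, C2→Blue 3·11=33, C3→Blue 10·24=240, C4→Blue 13·8=104, C5→Blue 4·12=48. Service cost 625.
{Amber}: service cost 685
{Green}: service cost 719
Among all 5 size-1 choices, {Blue} is lowest.

Choose Blue only; total service cost 625.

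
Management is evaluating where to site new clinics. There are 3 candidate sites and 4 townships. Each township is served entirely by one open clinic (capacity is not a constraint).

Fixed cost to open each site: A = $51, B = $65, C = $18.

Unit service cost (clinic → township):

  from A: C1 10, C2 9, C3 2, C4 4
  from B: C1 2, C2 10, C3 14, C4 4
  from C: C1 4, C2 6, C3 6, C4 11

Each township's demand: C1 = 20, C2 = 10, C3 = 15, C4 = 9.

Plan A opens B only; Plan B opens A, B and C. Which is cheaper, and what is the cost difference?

Plan A: {B}: C1→B 2·20=40, C2→B 10·10=100, C3→B 14·15=210, C4→B 4·9=36. Service 386; fixed 65; total 451.
Plan B: {A, B, C}: C1→B 2·20=40, C2→C 6·10=60, C3→A 2·15=30, C4→A 4·9=36. Service 166; fixed 134; total 300.
Difference: |451 − 300| = 151.

Plan B is cheaper by 151.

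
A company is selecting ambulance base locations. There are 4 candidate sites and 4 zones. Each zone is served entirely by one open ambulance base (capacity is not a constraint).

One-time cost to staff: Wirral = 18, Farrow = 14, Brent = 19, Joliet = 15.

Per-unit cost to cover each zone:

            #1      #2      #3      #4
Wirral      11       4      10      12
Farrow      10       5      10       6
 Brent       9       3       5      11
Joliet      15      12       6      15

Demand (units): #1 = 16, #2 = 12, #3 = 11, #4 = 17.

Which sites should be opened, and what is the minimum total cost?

For any fixed open set, each zone goes to its cheapest open site; total = fixed + service.
{Farrow, Brent}: #1→Brent 9·16=144, #2→Brent 3·12=36, #3→Brent 5·11=55, #4→Farrow 6·17=102. Service 337; fixed 33; total 370.
{Farrow, Brent, Joliet}: #1→Brent 9·16=144, #2→Brent 3·12=36, #3→Brent 5·11=55, #4→Farrow 6·17=102. Service 337; fixed 48; total 385.
{Wirral, Farrow, Brent}: #1→Brent 9·16=144, #2→Brent 3·12=36, #3→Brent 5·11=55, #4→Farrow 6·17=102. Service 337; fixed 51; total 388.
{Wirral, Farrow, Brent, Joliet}: service 337 + fixed 66 = 403
(All 15 nonempty subsets were checked; Farrow and Brent is lowest.)

Open Farrow and Brent; minimum total cost 370.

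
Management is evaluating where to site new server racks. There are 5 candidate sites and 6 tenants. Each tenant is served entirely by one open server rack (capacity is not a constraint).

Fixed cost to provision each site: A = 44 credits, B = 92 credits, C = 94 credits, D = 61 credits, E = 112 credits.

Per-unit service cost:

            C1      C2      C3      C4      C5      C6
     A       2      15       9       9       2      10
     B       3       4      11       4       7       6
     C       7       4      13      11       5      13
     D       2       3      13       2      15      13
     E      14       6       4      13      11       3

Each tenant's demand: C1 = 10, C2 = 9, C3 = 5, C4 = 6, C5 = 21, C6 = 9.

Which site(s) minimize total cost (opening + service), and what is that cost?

For any fixed open set, each tenant goes to its cheapest open site; total = fixed + service.
{A, D}: C1→A 2·10=20, C2→D 3·9=27, C3→A 9·5=45, C4→D 2·6=12, C5→A 2·21=42, C6→A 10·9=90. Service 236; fixed 105; total 341.
{A, B}: service 221 + fixed 136 = 357
{A, D, E}: C1→A 2·10=20, C2→D 3·9=27, C3→E 4·5=20, C4→D 2·6=12, C5→A 2·21=42, C6→E 3·9=27. Service 148; fixed 217; total 365.
{A, B, C, D, E}: C1→A 2·10=20, C2→D 3·9=27, C3→E 4·5=20, C4→D 2·6=12, C5→A 2·21=42, C6→E 3·9=27. Service 148; fixed 403; total 551.
No other subset beats 341.

Open A and D; minimum total cost 341.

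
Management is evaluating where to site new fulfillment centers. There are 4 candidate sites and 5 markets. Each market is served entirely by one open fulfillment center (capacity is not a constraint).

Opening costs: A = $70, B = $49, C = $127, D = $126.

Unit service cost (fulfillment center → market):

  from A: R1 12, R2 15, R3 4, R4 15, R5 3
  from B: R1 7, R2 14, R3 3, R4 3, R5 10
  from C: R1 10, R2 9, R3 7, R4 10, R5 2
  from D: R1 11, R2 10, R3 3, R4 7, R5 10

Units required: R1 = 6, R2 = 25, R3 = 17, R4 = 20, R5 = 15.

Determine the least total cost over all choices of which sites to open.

Minimum total cost: 584

For any fixed open set, each market goes to its cheapest open site; total = fixed + service.
{B, C}: R1→B 7·6=42, R2→C 9·25=225, R3→B 3·17=51, R4→B 3·20=60, R5→C 2·15=30. Service 408; fixed 176; total 584.
{A, B, C}: R1→B 7·6=42, R2→C 9·25=225, R3→B 3·17=51, R4→B 3·20=60, R5→C 2·15=30. Service 408; fixed 246; total 654.
{A, B}: service 548 + fixed 119 = 667
{A, B, C, D}: R1→B 7·6=42, R2→C 9·25=225, R3→B 3·17=51, R4→B 3·20=60, R5→C 2·15=30. Service 408; fixed 372; total 780.
No other subset beats 584.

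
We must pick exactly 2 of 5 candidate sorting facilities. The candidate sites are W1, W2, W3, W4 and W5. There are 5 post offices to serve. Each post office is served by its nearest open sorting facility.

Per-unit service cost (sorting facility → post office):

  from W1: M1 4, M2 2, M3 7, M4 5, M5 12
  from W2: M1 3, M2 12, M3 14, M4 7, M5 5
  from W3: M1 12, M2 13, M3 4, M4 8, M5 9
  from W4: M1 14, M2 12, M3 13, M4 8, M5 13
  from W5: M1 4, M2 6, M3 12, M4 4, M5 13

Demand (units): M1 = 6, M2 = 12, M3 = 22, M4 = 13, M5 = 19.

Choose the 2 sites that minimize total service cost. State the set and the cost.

With exactly 2 open, each post office uses its cheapest among the chosen.
{W1, W2}: M1→W2 3·6=18, M2→W1 2·12=24, M3→W1 7·22=154, M4→W1 5·13=65, M5→W2 5·19=95. Service cost 356.
{W1, W3}: service cost 372
{W3, W5}: service cost 407
Among all 10 size-2 choices, {W1, W2} is lowest.

Choose W1 and W2; total service cost 356.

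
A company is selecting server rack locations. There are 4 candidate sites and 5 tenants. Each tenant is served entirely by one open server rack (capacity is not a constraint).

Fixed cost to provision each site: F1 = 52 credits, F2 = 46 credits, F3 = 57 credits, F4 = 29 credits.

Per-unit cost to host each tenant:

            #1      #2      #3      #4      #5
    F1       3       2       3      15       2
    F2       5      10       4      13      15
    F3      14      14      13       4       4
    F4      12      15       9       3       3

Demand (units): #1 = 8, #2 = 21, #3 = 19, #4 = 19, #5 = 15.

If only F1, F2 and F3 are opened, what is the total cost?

Total cost: 384

Each tenant is assigned to its cheapest site among the open ones.
{F1, F2, F3}: #1→F1 3·8=24, #2→F1 2·21=42, #3→F1 3·19=57, #4→F3 4·19=76, #5→F1 2·15=30. Service 229; fixed 155; total 384.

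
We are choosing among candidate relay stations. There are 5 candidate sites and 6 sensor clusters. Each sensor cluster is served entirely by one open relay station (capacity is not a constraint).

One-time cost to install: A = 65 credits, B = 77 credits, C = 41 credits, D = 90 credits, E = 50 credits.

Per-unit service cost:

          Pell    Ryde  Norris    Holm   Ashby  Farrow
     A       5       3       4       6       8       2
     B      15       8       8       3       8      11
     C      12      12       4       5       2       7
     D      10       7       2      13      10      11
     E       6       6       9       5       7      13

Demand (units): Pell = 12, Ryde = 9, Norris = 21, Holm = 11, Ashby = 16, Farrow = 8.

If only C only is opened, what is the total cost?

Each sensor cluster is assigned to its cheapest site among the open ones.
{C}: Pell→C 12·12=144, Ryde→C 12·9=108, Norris→C 4·21=84, Holm→C 5·11=55, Ashby→C 2·16=32, Farrow→C 7·8=56. Service 479; fixed 41; total 520.

Total cost: 520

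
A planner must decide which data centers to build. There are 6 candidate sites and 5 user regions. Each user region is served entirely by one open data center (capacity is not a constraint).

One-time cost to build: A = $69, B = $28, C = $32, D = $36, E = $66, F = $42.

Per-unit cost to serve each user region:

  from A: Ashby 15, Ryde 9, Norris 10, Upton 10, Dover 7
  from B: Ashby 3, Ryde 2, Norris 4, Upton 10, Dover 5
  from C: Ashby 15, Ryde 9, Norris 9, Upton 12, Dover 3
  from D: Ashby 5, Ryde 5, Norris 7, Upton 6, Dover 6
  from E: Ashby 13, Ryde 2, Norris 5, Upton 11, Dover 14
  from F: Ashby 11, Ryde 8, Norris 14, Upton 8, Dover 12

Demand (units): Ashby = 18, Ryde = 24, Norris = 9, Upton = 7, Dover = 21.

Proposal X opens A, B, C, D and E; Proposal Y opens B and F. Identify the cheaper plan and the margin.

Proposal X: {A, B, C, D, E}: Ashby→B 3·18=54, Ryde→B 2·24=48, Norris→B 4·9=36, Upton→D 6·7=42, Dover→C 3·21=63. Service 243; fixed 231; total 474.
Proposal Y: {B, F}: Ashby→B 3·18=54, Ryde→B 2·24=48, Norris→B 4·9=36, Upton→F 8·7=56, Dover→B 5·21=105. Service 299; fixed 70; total 369.
Difference: |474 − 369| = 105.

Proposal Y is cheaper by 105.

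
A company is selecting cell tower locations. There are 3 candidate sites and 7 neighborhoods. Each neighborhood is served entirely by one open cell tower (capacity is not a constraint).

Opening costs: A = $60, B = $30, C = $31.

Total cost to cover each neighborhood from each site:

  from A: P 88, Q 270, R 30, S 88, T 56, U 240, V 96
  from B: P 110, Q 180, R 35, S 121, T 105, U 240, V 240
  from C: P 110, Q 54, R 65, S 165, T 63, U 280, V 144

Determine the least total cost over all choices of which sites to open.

For any fixed open set, each neighborhood goes to its cheapest open site; total = fixed + service.
{A, C}: P→A 88, Q→C 54, R→A 30, S→A 88, T→A 56, U→A 240, V→A 96. Service 652; fixed 91; total 743.
{A, B, C}: P→A 88, Q→C 54, R→A 30, S→A 88, T→A 56, U→A 240, V→A 96. Service 652; fixed 121; total 773.
{B, C}: service 767 + fixed 61 = 828
{B}: service 1031 + fixed 30 = 1061
No other subset beats 743.

Minimum total cost: 743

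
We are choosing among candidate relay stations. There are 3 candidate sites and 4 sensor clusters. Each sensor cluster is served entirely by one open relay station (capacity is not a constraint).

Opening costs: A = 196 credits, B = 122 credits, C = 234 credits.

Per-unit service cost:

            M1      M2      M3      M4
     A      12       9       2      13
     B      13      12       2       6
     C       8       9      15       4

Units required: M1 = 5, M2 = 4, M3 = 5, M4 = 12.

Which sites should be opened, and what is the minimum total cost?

Open B only; minimum total cost 317.

For any fixed open set, each sensor cluster goes to its cheapest open site; total = fixed + service.
{B}: M1→B 13·5=65, M2→B 12·4=48, M3→B 2·5=10, M4→B 6·12=72. Service 195; fixed 122; total 317.
{C}: service 199 + fixed 234 = 433
{A}: M1→A 12·5=60, M2→A 9·4=36, M3→A 2·5=10, M4→A 13·12=156. Service 262; fixed 196; total 458.
{A, B, C}: M1→C 8·5=40, M2→A 9·4=36, M3→A 2·5=10, M4→C 4·12=48. Service 134; fixed 552; total 686.
No other subset beats 317.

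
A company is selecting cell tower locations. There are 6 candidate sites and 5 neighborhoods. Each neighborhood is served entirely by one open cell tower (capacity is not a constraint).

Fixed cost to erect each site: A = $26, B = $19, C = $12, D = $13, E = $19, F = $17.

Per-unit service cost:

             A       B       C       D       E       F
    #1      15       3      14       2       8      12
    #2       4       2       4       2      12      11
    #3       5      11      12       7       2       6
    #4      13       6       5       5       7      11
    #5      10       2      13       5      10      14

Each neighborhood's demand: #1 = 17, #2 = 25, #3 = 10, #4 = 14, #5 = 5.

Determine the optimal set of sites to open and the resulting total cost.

For any fixed open set, each neighborhood goes to its cheapest open site; total = fixed + service.
{D, E}: #1→D 2·17=34, #2→D 2·25=50, #3→E 2·10=20, #4→D 5·14=70, #5→D 5·5=25. Service 199; fixed 32; total 231.
{B, D, E}: service 184 + fixed 51 = 235
{C, D, E}: #1→D 2·17=34, #2→D 2·25=50, #3→E 2·10=20, #4→C 5·14=70, #5→D 5·5=25. Service 199; fixed 44; total 243.
{A, B, C, D, E, F}: service 184 + fixed 106 = 290
No other subset beats 231.

Open D and E; minimum total cost 231.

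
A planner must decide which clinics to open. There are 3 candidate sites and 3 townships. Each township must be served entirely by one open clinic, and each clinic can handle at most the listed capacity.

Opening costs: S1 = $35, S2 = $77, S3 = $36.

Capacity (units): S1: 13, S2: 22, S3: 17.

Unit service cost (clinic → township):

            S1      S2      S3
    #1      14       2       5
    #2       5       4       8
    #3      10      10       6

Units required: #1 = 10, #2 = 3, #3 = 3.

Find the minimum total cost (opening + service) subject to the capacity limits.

Open {S3}: #1→S3 5·10=50, #2→S3 8·3=24, #3→S3 6·3=18.
Loads: S3 carries 16/17. Service 92; fixed 36; total 128.
Next best feasible plan costs 139.

Minimum total cost: 128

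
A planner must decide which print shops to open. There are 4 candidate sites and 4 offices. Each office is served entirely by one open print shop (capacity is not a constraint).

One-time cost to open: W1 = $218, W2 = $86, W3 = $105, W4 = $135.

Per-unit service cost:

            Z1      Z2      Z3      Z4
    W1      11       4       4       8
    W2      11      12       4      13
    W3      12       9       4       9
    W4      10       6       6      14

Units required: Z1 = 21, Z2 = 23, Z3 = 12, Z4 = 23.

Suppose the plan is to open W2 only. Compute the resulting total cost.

Each office is assigned to its cheapest site among the open ones.
{W2}: Z1→W2 11·21=231, Z2→W2 12·23=276, Z3→W2 4·12=48, Z4→W2 13·23=299. Service 854; fixed 86; total 940.

Total cost: 940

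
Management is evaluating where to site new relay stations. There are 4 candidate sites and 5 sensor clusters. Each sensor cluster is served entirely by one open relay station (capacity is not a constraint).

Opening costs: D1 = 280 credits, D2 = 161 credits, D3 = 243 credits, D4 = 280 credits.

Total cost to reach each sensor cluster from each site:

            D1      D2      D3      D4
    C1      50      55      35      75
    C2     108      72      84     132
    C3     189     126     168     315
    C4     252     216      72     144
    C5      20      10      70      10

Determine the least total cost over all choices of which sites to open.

Minimum total cost: 640

For any fixed open set, each sensor cluster goes to its cheapest open site; total = fixed + service.
{D2}: C1→D2 55, C2→D2 72, C3→D2 126, C4→D2 216, C5→D2 10. Service 479; fixed 161; total 640.
{D3}: service 429 + fixed 243 = 672
{D2, D3}: service 315 + fixed 404 = 719
{D1, D2, D3, D4}: service 315 + fixed 964 = 1279
No other subset beats 640.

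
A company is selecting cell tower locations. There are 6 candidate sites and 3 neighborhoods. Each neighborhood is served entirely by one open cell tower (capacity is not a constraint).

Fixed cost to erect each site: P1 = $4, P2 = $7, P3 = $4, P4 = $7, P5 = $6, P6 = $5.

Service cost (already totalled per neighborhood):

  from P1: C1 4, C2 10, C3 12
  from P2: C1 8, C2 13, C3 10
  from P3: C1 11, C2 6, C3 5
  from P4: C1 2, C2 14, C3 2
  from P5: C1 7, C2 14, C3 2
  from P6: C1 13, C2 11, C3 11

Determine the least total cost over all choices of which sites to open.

For any fixed open set, each neighborhood goes to its cheapest open site; total = fixed + service.
{P3, P4}: C1→P4 2, C2→P3 6, C3→P4 2. Service 10; fixed 11; total 21.
{P1, P3}: C1→P1 4, C2→P3 6, C3→P3 5. Service 15; fixed 8; total 23.
{P1, P3, P4}: C1→P4 2, C2→P3 6, C3→P4 2. Service 10; fixed 15; total 25.
{P1, P2, P3, P4, P5, P6}: service 10 + fixed 33 = 43
No other subset beats 21.

Minimum total cost: 21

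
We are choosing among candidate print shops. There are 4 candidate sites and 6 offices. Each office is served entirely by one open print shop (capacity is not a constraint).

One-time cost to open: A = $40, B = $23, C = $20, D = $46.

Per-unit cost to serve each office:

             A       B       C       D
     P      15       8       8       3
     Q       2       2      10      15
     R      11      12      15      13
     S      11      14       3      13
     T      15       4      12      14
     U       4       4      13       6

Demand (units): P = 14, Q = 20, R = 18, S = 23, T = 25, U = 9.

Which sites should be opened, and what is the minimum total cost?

Open B, C and D; minimum total cost 592.

For any fixed open set, each office goes to its cheapest open site; total = fixed + service.
{B, C, D}: P→D 3·14=42, Q→B 2·20=40, R→B 12·18=216, S→C 3·23=69, T→B 4·25=100, U→B 4·9=36. Service 503; fixed 89; total 592.
{A, B, C, D}: service 485 + fixed 129 = 614
{B, C}: P→B 8·14=112, Q→B 2·20=40, R→B 12·18=216, S→C 3·23=69, T→B 4·25=100, U→B 4·9=36. Service 573; fixed 43; total 616.
{C}: service 1068 + fixed 20 = 1088
No other subset beats 592.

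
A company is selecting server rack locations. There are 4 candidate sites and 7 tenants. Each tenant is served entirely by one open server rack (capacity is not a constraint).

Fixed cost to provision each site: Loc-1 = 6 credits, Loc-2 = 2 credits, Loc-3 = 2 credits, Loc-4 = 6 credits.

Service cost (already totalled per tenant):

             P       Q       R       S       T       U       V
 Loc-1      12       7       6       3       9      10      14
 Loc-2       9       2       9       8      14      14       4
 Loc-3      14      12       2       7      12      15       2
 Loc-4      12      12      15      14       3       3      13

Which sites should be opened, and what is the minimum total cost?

Open Loc-2, Loc-3 and Loc-4; minimum total cost 38.

For any fixed open set, each tenant goes to its cheapest open site; total = fixed + service.
{Loc-2, Loc-3, Loc-4}: P→Loc-2 9, Q→Loc-2 2, R→Loc-3 2, S→Loc-3 7, T→Loc-4 3, U→Loc-4 3, V→Loc-3 2. Service 28; fixed 10; total 38.
{Loc-1, Loc-2, Loc-3, Loc-4}: service 24 + fixed 16 = 40
{Loc-1, Loc-2, Loc-4}: P→Loc-2 9, Q→Loc-2 2, R→Loc-1 6, S→Loc-1 3, T→Loc-4 3, U→Loc-4 3, V→Loc-2 4. Service 30; fixed 14; total 44.
{Loc-2}: service 60 + fixed 2 = 62
No other subset beats 38.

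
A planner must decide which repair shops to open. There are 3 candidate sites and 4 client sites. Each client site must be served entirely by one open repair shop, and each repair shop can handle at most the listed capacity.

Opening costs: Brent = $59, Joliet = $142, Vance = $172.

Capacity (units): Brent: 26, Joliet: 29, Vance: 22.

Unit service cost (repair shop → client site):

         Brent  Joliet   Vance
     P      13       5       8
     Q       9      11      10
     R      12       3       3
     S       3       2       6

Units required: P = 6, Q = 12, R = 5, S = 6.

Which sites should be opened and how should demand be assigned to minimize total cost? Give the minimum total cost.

Minimum total cost: 331

Open {Joliet}: P→Joliet 5·6=30, Q→Joliet 11·12=132, R→Joliet 3·5=15, S→Joliet 2·6=12.
Loads: Joliet carries 29/29. Service 189; fixed 142; total 331.
Next best feasible plan costs 366.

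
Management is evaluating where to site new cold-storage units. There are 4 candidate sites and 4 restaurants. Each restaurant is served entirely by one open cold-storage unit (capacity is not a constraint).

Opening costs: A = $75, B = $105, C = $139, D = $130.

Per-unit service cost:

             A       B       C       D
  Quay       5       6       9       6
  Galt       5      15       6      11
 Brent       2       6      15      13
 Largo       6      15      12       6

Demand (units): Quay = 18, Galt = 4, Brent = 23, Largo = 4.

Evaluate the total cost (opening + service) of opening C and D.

Total cost: 724

Each restaurant is assigned to its cheapest site among the open ones.
{C, D}: Quay→D 6·18=108, Galt→C 6·4=24, Brent→D 13·23=299, Largo→D 6·4=24. Service 455; fixed 269; total 724.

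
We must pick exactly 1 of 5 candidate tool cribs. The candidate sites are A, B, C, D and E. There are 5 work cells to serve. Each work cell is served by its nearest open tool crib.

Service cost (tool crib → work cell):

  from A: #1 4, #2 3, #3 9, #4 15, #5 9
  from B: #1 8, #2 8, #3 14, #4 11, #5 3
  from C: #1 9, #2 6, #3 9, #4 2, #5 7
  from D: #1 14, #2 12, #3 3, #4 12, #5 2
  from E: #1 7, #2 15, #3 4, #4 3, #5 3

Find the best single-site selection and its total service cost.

Choose E only; total service cost 32.

With exactly 1 open, each work cell uses its cheapest among the chosen.
{E}: #1→E 7, #2→E 15, #3→E 4, #4→E 3, #5→E 3. Service cost 32.
{C}: service cost 33
{A}: service cost 40
Among all 5 size-1 choices, {E} is lowest.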